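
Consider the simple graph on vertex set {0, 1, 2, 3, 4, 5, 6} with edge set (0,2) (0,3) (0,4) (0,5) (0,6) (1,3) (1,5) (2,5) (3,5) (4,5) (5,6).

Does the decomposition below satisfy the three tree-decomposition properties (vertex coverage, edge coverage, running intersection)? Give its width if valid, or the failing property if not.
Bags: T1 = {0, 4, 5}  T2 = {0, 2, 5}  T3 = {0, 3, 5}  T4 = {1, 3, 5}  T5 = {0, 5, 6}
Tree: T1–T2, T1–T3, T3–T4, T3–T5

Checking the three conditions: (i) the bags cover all of {0, 1, 2, 3, 4, 5, 6}; (ii) for each edge, some bag contains both endpoints; (iii) the bags containing any fixed vertex form a subtree. All hold, so the decomposition is valid with width 3 − 1 = 2.

Yes; width 2.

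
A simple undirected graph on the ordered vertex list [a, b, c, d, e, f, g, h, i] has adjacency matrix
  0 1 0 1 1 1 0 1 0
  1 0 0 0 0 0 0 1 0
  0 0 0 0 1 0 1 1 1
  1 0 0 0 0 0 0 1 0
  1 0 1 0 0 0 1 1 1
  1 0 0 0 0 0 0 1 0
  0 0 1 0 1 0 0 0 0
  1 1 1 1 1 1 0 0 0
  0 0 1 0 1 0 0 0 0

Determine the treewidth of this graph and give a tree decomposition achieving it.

Each bag holds 3 vertices, so the decomposition has width 2, which upper-bounds the treewidth. On the other hand G contains the 3-clique {c, e, g}. A clique must lie in a single bag of any decomposition, so no decomposition can have width below 2. The upper and lower bounds meet at 2, so that is the treewidth.

Treewidth 2.
One such decomposition:
Bags: B1 = {a, b, h}  B2 = {a, e, h}  B3 = {a, d, h}  B4 = {c, e, h}  B5 = {a, f, h}  B6 = {c, e, i}  B7 = {c, e, g}
Tree: B1–B2, B1–B3, B2–B4, B1–B5, B4–B6, B6–B7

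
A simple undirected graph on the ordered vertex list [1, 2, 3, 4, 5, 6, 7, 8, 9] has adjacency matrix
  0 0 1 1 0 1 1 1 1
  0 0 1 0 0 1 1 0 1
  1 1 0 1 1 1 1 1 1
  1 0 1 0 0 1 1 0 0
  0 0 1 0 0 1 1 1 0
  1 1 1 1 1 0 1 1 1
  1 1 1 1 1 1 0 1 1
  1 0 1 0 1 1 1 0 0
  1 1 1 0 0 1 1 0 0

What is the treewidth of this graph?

4

A width-4 tree decomposition is:
Bags: B1 = {1, 3, 6, 7, 9}  B2 = {1, 3, 4, 6, 7}  B3 = {2, 3, 6, 7, 9}  B4 = {1, 3, 6, 7, 8}  B5 = {3, 5, 6, 7, 8}
Tree: B1–B2, B1–B3, B2–B4, B4–B5
Every bag has size at most 5, so the width is 5 − 1 = 4 and tw(G) ≤ 4. Conversely, {1, 3, 6, 7, 8} is a clique of size 5, and the vertices of any clique must share a bag in every tree decomposition; so some bag has ≥ 5 vertices and tw(G) ≥ 4. Combining the bounds, tw(G) = 4.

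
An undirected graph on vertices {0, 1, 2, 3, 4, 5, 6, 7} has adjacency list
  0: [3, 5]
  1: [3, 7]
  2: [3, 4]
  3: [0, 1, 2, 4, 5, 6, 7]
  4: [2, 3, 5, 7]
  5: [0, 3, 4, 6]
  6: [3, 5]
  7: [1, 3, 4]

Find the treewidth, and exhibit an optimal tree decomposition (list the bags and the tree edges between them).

The largest bag has 3 vertices, giving width 2; this decomposition certifies tw(G) ≤ 2. For the lower bound, the 3 vertices {0, 3, 5} are pairwise adjacent, and any tree decomposition puts a clique entirely inside one bag — forcing width ≥ 2. Combining the bounds, tw(G) = 2.

Treewidth 2.
One such decomposition:
Bags: B1 = {3, 4, 7}  B2 = {2, 3, 4}  B3 = {1, 3, 7}  B4 = {3, 4, 5}  B5 = {0, 3, 5}  B6 = {3, 5, 6}
Tree: B1–B2, B1–B3, B2–B4, B4–B5, B4–B6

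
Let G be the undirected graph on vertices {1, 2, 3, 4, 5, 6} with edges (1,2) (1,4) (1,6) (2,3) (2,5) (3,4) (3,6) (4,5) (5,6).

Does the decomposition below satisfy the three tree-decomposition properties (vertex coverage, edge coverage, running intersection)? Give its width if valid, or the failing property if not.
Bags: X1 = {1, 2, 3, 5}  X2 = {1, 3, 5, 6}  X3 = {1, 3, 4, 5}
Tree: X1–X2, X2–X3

Yes; width 3.

Vertex coverage: the bags together contain {1, 2, 3, 4, 5, 6}, the full vertex set. Edge coverage: each edge of G has both endpoints in at least one bag. Running intersection: for every vertex, the bags containing it form a connected subtree. All three properties hold, so this is a valid tree decomposition of width max|bag| − 1 = 3, and hence tw(G) ≤ 3.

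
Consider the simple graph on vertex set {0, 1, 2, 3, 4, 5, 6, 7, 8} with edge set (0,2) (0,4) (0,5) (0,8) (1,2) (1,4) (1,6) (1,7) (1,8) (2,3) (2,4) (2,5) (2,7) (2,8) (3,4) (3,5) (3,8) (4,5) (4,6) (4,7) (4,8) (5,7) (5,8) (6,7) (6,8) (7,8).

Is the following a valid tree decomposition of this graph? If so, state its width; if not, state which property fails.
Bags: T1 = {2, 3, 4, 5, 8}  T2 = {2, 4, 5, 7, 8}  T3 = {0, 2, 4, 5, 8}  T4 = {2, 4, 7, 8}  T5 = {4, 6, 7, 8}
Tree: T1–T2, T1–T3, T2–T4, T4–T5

No — vertex 1 appears in no bag.

A tree decomposition must satisfy three properties: every vertex lies in some bag; for every edge, both endpoints lie together in some bag; and for every vertex, the bags containing it form a connected subtree. Here vertex 1 appears in no bag, so the decomposition is invalid.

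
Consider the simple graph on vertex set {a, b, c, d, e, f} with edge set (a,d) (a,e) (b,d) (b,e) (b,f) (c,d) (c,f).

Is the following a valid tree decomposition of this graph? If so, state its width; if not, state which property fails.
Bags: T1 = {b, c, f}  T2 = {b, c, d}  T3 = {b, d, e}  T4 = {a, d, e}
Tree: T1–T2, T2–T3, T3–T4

Yes; width 2.

Every vertex of G appears in some bag (union = {a, b, c, d, e, f}); every edge is covered by a bag; and for each vertex v the set of bags containing v is connected in the bag tree. The decomposition is therefore valid. The largest bag has 3 vertices, so the width is 2.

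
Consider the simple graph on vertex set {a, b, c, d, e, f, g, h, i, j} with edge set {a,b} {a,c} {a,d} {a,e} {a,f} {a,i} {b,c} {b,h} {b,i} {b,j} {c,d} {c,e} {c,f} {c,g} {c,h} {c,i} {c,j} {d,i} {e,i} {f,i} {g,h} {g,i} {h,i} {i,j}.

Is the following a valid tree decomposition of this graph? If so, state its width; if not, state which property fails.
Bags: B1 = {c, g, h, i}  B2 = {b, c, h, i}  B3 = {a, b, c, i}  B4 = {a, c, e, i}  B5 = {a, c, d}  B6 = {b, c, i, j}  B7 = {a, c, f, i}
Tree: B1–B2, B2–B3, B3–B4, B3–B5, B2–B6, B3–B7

A tree decomposition must satisfy three properties: every vertex lies in some bag; for every edge, both endpoints lie together in some bag; and for every vertex, the bags containing it form a connected subtree. Here edge (i,d) lies in no bag, so the decomposition is invalid.

No — edge (i,d) lies in no bag.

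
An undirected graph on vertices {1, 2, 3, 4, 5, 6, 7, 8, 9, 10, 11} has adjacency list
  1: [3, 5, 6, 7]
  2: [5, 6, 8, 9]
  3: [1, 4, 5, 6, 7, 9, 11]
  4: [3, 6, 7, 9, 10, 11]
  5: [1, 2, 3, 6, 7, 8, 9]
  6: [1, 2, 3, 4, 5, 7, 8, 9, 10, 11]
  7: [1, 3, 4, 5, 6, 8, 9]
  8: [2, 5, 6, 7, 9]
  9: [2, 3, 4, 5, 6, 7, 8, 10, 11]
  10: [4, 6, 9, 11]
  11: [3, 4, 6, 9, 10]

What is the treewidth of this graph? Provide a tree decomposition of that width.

Treewidth 4.
Bags: B1 = {5, 6, 7, 8, 9}  B2 = {3, 5, 6, 7, 9}  B3 = {3, 4, 6, 7, 9}  B4 = {3, 4, 6, 9, 11}  B5 = {1, 3, 5, 6, 7}  B6 = {2, 5, 6, 8, 9}  B7 = {4, 6, 9, 10, 11}
Tree: B1–B2, B2–B3, B3–B4, B2–B5, B1–B6, B4–B7

Each bag holds 5 vertices, so the decomposition has width 4, which upper-bounds the treewidth. On the other hand G contains the 5-clique {1, 3, 5, 6, 7}. A clique must lie in a single bag of any decomposition, so no decomposition can have width below 4. Therefore the treewidth is 4.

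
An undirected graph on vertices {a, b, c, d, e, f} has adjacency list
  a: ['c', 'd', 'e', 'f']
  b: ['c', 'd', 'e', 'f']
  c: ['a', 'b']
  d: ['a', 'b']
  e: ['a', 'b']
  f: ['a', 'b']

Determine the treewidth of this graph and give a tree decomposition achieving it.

Treewidth 2.
Bags: B1 = {a, b, d}  B2 = {a, b, c}  B3 = {a, b, f}  B4 = {a, b, e}
Tree: B1–B2, B2–B3, B3–B4

The largest bag has 3 vertices, giving width 2; this decomposition certifies tw(G) ≤ 2. The edges d–b–c–a–d form a cycle, so G is not a tree and its treewidth is at least 2. Therefore the treewidth is 2.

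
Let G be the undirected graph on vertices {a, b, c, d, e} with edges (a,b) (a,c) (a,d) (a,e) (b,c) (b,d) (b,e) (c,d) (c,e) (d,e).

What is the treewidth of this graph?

4

A width-4 tree decomposition is:
Bags: B1 = {a, b, c, d, e}
Tree: (single bag)
With just one bag of size 5, the width is 5 − 1 = 4, so tw(G) ≤ 4. For the lower bound, the 5 vertices {a, b, c, d, e} are pairwise adjacent, and any tree decomposition puts a clique entirely inside one bag — forcing width ≥ 4. The upper and lower bounds meet at 4, so that is the treewidth.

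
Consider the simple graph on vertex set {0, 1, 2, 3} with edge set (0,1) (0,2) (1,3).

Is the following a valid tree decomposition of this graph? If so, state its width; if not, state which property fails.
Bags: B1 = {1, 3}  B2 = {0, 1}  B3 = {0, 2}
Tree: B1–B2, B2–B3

Checking the three conditions: (i) the bags cover all of {0, 1, 2, 3}; (ii) for each edge, some bag contains both endpoints; (iii) the bags containing any fixed vertex form a subtree. All hold, so the decomposition is valid with width 2 − 1 = 1.

Yes; width 1.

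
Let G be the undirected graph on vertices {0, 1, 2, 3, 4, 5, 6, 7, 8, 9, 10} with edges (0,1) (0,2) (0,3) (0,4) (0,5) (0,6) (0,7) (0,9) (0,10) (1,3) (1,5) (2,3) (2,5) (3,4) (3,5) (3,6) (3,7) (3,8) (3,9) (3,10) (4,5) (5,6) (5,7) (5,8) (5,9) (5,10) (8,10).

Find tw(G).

3

A width-3 tree decomposition is:
Bags: B1 = {3, 5, 8, 10}  B2 = {0, 3, 5, 10}  B3 = {0, 1, 3, 5}  B4 = {0, 3, 5, 9}  B5 = {0, 2, 3, 5}  B6 = {0, 3, 5, 7}  B7 = {0, 3, 5, 6}  B8 = {0, 3, 4, 5}
Tree: B1–B2, B2–B3, B2–B4, B3–B5, B5–B6, B6–B7, B3–B8
Every bag has size at most 4, so the width is 4 − 1 = 3 and tw(G) ≤ 3. On the other hand G contains the 4-clique {0, 1, 3, 5}. A clique must lie in a single bag of any decomposition, so no decomposition can have width below 3. Hence tw(G) = 3 exactly.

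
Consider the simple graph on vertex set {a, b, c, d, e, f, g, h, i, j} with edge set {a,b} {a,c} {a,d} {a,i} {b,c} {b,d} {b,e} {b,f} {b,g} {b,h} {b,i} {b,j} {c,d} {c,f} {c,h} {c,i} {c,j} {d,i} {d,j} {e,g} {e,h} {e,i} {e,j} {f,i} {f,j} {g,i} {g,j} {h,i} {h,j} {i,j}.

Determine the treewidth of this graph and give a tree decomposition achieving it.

The largest bag has 5 vertices, giving width 4; this decomposition certifies tw(G) ≤ 4. On the other hand G contains the 5-clique {b, e, g, i, j}. A clique must lie in a single bag of any decomposition, so no decomposition can have width below 4. Combining the bounds, tw(G) = 4.

Treewidth 4.
One such decomposition:
Bags: B1 = {b, c, h, i, j}  B2 = {b, c, d, i, j}  B3 = {b, c, f, i, j}  B4 = {b, e, h, i, j}  B5 = {b, e, g, i, j}  B6 = {a, b, c, d, i}
Tree: B1–B2, B2–B3, B1–B4, B4–B5, B2–B6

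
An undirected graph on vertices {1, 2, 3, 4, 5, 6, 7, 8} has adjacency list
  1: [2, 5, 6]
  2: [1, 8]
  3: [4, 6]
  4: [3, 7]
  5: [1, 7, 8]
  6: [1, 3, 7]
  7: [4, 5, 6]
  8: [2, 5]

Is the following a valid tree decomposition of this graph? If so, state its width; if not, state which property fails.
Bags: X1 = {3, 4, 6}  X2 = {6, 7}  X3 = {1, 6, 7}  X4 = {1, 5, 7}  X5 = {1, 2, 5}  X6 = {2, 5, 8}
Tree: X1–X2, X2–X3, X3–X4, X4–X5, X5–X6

No — edge (4,7) lies in no bag.

A tree decomposition must satisfy three properties: every vertex lies in some bag; for every edge, both endpoints lie together in some bag; and for every vertex, the bags containing it form a connected subtree. Here edge (4,7) lies in no bag, so the decomposition is invalid.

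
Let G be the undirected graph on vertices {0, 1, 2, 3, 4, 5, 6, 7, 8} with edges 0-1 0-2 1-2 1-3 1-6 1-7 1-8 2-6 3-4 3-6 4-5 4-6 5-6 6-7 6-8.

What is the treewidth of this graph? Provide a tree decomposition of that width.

Treewidth 2.
Bags: B1 = {3, 4, 6}  B2 = {1, 3, 6}  B3 = {1, 6, 7}  B4 = {1, 2, 6}  B5 = {4, 5, 6}  B6 = {0, 1, 2}  B7 = {1, 6, 8}
Tree: B1–B2, B2–B3, B2–B4, B1–B5, B4–B6, B4–B7

The largest bag has 3 vertices, giving width 2; this decomposition certifies tw(G) ≤ 2. For the lower bound, the 3 vertices {0, 1, 2} are pairwise adjacent, and any tree decomposition puts a clique entirely inside one bag — forcing width ≥ 2. Therefore the treewidth is 2.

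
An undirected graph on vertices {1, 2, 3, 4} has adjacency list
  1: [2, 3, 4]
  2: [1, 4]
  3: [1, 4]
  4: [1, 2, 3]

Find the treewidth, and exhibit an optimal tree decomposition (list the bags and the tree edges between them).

Treewidth 2.
One such decomposition:
Bags: B1 = {1, 3, 4}  B2 = {1, 2, 4}
Tree: B1–B2

Every bag has size at most 3, so the width is 3 − 1 = 2 and tw(G) ≤ 2. Conversely, {1, 2, 4} is a clique of size 3, and the vertices of any clique must share a bag in every tree decomposition; so some bag has ≥ 3 vertices and tw(G) ≥ 2. The upper and lower bounds meet at 2, so that is the treewidth.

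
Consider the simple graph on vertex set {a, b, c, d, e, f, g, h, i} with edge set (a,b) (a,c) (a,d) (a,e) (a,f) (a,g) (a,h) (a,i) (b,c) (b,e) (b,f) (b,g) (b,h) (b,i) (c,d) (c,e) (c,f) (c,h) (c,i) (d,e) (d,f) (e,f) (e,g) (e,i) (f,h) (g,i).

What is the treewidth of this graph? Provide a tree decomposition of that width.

The largest bag has 5 vertices, giving width 4; this decomposition certifies tw(G) ≤ 4. On the other hand G contains the 5-clique {a, c, d, e, f}. A clique must lie in a single bag of any decomposition, so no decomposition can have width below 4. Combining the bounds, tw(G) = 4.

Treewidth 4.
Bags: B1 = {a, b, c, e, f}  B2 = {a, b, c, e, i}  B3 = {a, b, c, f, h}  B4 = {a, b, e, g, i}  B5 = {a, c, d, e, f}
Tree: B1–B2, B1–B3, B2–B4, B1–B5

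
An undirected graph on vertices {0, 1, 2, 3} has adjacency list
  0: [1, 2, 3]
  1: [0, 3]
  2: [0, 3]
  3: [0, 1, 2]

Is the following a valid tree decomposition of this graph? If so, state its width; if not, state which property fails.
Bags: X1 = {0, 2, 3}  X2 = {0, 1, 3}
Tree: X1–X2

Every vertex of G appears in some bag (union = {0, 1, 2, 3}); every edge is covered by a bag; and for each vertex v the set of bags containing v is connected in the bag tree. The decomposition is therefore valid. The largest bag has 3 vertices, so the width is 2.

Yes; width 2.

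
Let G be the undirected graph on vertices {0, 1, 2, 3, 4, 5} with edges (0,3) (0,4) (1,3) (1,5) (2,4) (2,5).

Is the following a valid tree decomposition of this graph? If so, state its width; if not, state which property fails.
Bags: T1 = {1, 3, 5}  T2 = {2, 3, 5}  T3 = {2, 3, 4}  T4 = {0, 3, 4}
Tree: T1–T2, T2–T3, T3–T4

Vertex coverage: the bags together contain {0, 1, 2, 3, 4, 5}, the full vertex set. Edge coverage: each edge of G has both endpoints in at least one bag. Running intersection: for every vertex, the bags containing it form a connected subtree. All three properties hold, so this is a valid tree decomposition of width max|bag| − 1 = 2, and hence tw(G) ≤ 2.

Yes; width 2.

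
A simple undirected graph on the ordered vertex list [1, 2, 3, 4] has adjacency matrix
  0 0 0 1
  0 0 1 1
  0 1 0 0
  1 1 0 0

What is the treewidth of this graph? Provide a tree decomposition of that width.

Treewidth 1.
Bags: B1 = {2, 3}  B2 = {2, 4}  B3 = {1, 4}
Tree: B1–B2, B2–B3

Every bag has size at most 2, so the width is 2 − 1 = 1 and tw(G) ≤ 1. G has an edge, so its treewidth is at least 1. Combining the bounds, tw(G) = 1.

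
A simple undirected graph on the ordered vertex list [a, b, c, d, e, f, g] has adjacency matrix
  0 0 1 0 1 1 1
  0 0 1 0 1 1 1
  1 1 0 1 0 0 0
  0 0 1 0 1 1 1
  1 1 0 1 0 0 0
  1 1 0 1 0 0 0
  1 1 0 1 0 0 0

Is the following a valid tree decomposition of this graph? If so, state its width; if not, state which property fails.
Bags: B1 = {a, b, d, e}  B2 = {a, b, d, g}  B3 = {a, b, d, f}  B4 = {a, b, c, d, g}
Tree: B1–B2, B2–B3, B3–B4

No — bags containing vertex g are not connected in the tree.

A tree decomposition must satisfy three properties: every vertex lies in some bag; for every edge, both endpoints lie together in some bag; and for every vertex, the bags containing it form a connected subtree. Here bags containing vertex g are not connected in the tree, so the decomposition is invalid.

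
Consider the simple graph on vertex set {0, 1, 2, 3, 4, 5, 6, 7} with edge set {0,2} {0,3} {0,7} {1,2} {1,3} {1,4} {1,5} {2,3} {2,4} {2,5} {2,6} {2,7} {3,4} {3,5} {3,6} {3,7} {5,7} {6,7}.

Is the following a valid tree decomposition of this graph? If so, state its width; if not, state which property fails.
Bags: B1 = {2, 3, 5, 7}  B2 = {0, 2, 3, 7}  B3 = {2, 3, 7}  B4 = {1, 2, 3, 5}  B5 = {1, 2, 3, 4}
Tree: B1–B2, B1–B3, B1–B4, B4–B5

No — vertex 6 appears in no bag.

A tree decomposition must satisfy three properties: every vertex lies in some bag; for every edge, both endpoints lie together in some bag; and for every vertex, the bags containing it form a connected subtree. Here vertex 6 appears in no bag, so the decomposition is invalid.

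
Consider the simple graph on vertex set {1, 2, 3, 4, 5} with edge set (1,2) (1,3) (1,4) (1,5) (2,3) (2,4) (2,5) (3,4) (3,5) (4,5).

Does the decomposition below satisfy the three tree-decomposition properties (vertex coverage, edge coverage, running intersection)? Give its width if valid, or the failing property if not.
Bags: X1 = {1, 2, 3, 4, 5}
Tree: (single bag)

Yes; width 4.

Checking the three conditions: (i) the bags cover all of {1, 2, 3, 4, 5}; (ii) for each edge, some bag contains both endpoints; (iii) the bags containing any fixed vertex form a subtree. All hold, so the decomposition is valid with width 5 − 1 = 4.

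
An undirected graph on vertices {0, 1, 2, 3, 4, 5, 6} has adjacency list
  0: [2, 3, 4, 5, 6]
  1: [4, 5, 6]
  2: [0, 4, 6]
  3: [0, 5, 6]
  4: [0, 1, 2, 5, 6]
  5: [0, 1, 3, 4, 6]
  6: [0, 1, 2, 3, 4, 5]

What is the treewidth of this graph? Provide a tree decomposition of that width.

Treewidth 3.
One such decomposition:
Bags: B1 = {0, 4, 5, 6}  B2 = {0, 3, 5, 6}  B3 = {1, 4, 5, 6}  B4 = {0, 2, 4, 6}
Tree: B1–B2, B1–B3, B1–B4

The largest bag has 4 vertices, giving width 3; this decomposition certifies tw(G) ≤ 3. Conversely, {0, 3, 5, 6} is a clique of size 4, and the vertices of any clique must share a bag in every tree decomposition; so some bag has ≥ 4 vertices and tw(G) ≥ 3. Therefore the treewidth is 3.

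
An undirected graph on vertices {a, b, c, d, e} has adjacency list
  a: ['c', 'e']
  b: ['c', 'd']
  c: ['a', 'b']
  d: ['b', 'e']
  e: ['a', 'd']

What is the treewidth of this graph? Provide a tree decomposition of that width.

Treewidth 2.
Bags: B1 = {b, c, d}  B2 = {a, c, d}  B3 = {a, d, e}
Tree: B1–B2, B2–B3

The largest bag has 3 vertices, giving width 2; this decomposition certifies tw(G) ≤ 2. The edges d–b–c–a–e–d form a cycle, so G is not a tree and its treewidth is at least 2. The upper and lower bounds meet at 2, so that is the treewidth.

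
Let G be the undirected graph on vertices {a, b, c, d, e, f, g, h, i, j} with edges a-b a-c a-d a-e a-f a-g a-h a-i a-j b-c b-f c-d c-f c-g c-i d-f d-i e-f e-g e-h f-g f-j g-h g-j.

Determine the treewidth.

3

A width-3 tree decomposition is:
Bags: B1 = {a, c, d, f}  B2 = {a, c, f, g}  B3 = {a, f, g, j}  B4 = {a, e, f, g}  B5 = {a, e, g, h}  B6 = {a, c, d, i}  B7 = {a, b, c, f}
Tree: B1–B2, B2–B3, B2–B4, B4–B5, B1–B6, B2–B7
Each bag holds 4 vertices, so the decomposition has width 3, which upper-bounds the treewidth. For the lower bound, the 4 vertices {a, e, g, h} are pairwise adjacent, and any tree decomposition puts a clique entirely inside one bag — forcing width ≥ 3. Therefore the treewidth is 3.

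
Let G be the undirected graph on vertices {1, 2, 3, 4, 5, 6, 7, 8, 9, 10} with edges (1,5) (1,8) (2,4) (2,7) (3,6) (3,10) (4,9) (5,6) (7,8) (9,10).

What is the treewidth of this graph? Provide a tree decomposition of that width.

Each bag holds 3 vertices, so the decomposition has width 2, which upper-bounds the treewidth. For the lower bound, G contains the cycle 3–10–9–4–2–7–8–1–5–6–3, so G is not a forest; only forests have treewidth ≤ 1, hence tw(G) ≥ 2. Hence tw(G) = 2 exactly.

Treewidth 2.
Bags: B1 = {3, 9, 10}  B2 = {3, 4, 9}  B3 = {2, 3, 4}  B4 = {2, 3, 7}  B5 = {3, 7, 8}  B6 = {1, 3, 8}  B7 = {1, 3, 5}  B8 = {3, 5, 6}
Tree: B1–B2, B2–B3, B3–B4, B4–B5, B5–B6, B6–B7, B7–B8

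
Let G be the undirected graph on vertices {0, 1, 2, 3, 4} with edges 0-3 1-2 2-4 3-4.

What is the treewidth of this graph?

A width-1 tree decomposition is:
Bags: B1 = {1, 2}  B2 = {2, 4}  B3 = {3, 4}  B4 = {0, 3}
Tree: B1–B2, B2–B3, B3–B4
Every bag has size at most 2, so the width is 2 − 1 = 1 and tw(G) ≤ 1. Any graph with an edge has treewidth ≥ 1, and G has the edge 1–2. Therefore the treewidth is 1.

1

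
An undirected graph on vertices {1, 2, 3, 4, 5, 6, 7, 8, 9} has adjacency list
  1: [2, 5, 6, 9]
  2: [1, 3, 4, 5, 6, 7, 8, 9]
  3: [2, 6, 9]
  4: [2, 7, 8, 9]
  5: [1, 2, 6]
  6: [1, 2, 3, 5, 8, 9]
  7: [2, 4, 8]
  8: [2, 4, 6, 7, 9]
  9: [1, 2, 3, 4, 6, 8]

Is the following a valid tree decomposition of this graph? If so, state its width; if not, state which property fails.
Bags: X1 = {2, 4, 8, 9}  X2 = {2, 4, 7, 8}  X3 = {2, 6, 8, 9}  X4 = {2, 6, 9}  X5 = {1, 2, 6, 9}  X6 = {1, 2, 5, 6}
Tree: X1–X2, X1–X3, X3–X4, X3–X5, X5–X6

A tree decomposition must satisfy three properties: every vertex lies in some bag; for every edge, both endpoints lie together in some bag; and for every vertex, the bags containing it form a connected subtree. Here vertex 3 appears in no bag, so the decomposition is invalid.

No — vertex 3 appears in no bag.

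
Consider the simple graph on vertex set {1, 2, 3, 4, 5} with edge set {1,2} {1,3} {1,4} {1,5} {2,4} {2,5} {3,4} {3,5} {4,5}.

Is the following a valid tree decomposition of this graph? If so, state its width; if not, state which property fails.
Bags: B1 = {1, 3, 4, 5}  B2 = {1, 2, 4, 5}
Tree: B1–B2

Checking the three conditions: (i) the bags cover all of {1, 2, 3, 4, 5}; (ii) for each edge, some bag contains both endpoints; (iii) the bags containing any fixed vertex form a subtree. All hold, so the decomposition is valid with width 4 − 1 = 3.

Yes; width 3.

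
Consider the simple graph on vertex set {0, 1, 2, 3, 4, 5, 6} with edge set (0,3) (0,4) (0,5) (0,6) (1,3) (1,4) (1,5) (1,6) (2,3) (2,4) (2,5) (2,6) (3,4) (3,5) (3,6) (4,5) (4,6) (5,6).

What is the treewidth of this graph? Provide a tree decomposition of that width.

Treewidth 4.
One optimal decomposition is:
Bags: B1 = {2, 3, 4, 5, 6}  B2 = {1, 3, 4, 5, 6}  B3 = {0, 3, 4, 5, 6}
Tree: B1–B2, B1–B3

The largest bag has 5 vertices, giving width 4; this decomposition certifies tw(G) ≤ 4. For the lower bound, the 5 vertices {0, 3, 4, 5, 6} are pairwise adjacent, and any tree decomposition puts a clique entirely inside one bag — forcing width ≥ 4. Therefore the treewidth is 4.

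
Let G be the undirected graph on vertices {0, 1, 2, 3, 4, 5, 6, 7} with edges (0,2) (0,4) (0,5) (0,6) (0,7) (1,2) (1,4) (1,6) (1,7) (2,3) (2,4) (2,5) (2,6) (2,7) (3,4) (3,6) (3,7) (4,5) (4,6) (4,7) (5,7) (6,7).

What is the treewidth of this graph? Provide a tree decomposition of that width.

Treewidth 4.
One such decomposition:
Bags: B1 = {0, 2, 4, 6, 7}  B2 = {2, 3, 4, 6, 7}  B3 = {0, 2, 4, 5, 7}  B4 = {1, 2, 4, 6, 7}
Tree: B1–B2, B1–B3, B1–B4

Each bag holds 5 vertices, so the decomposition has width 4, which upper-bounds the treewidth. For the lower bound, the 5 vertices {0, 2, 4, 5, 7} are pairwise adjacent, and any tree decomposition puts a clique entirely inside one bag — forcing width ≥ 4. Hence tw(G) = 4 exactly.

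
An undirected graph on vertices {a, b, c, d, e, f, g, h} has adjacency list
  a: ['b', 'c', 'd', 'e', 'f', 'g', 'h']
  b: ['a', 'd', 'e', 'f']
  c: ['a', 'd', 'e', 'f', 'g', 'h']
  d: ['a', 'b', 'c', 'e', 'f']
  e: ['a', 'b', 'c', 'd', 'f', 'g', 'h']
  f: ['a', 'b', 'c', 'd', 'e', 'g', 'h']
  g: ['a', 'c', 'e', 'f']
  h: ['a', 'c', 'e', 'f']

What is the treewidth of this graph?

A width-4 tree decomposition is:
Bags: B1 = {a, c, d, e, f}  B2 = {a, c, e, f, h}  B3 = {a, b, d, e, f}  B4 = {a, c, e, f, g}
Tree: B1–B2, B1–B3, B2–B4
Every bag has size at most 5, so the width is 5 − 1 = 4 and tw(G) ≤ 4. On the other hand G contains the 5-clique {a, c, d, e, f}. A clique must lie in a single bag of any decomposition, so no decomposition can have width below 4. The upper and lower bounds meet at 4, so that is the treewidth.

4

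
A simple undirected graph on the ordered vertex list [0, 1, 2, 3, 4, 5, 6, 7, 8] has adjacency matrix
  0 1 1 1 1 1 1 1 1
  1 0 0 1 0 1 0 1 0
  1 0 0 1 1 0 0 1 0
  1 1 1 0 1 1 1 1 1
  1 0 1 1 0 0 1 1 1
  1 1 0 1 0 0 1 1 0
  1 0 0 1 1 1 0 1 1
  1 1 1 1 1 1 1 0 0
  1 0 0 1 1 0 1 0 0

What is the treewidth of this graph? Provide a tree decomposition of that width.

Each bag holds 5 vertices, so the decomposition has width 4, which upper-bounds the treewidth. On the other hand G contains the 5-clique {0, 3, 4, 6, 8}. A clique must lie in a single bag of any decomposition, so no decomposition can have width below 4. Therefore the treewidth is 4.

Treewidth 4.
One optimal decomposition is:
Bags: B1 = {0, 2, 3, 4, 7}  B2 = {0, 3, 4, 6, 7}  B3 = {0, 3, 4, 6, 8}  B4 = {0, 3, 5, 6, 7}  B5 = {0, 1, 3, 5, 7}
Tree: B1–B2, B2–B3, B2–B4, B4–B5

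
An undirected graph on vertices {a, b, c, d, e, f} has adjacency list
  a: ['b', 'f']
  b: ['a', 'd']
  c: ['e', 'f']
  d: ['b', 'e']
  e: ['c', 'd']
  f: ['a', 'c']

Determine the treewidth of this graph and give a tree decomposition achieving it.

Treewidth 2.
Bags: B1 = {c, d, e}  B2 = {c, d, f}  B3 = {a, d, f}  B4 = {a, b, d}
Tree: B1–B2, B2–B3, B3–B4

Each bag holds 3 vertices, so the decomposition has width 2, which upper-bounds the treewidth. Since d–e–c–f–a–b–d is a cycle in G, G is not acyclic. Forests are exactly the graphs of treewidth ≤ 1, so tw(G) ≥ 2. The upper and lower bounds meet at 2, so that is the treewidth.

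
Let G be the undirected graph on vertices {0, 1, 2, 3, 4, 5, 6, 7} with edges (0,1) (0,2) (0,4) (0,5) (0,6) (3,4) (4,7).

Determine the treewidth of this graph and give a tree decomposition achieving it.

Treewidth 1.
One optimal decomposition is:
Bags: B1 = {0, 4}  B2 = {4, 7}  B3 = {0, 1}  B4 = {0, 5}  B5 = {0, 6}  B6 = {3, 4}  B7 = {0, 2}
Tree: B1–B2, B1–B3, B1–B4, B1–B5, B1–B6, B4–B7

Every bag has size at most 2, so the width is 2 − 1 = 1 and tw(G) ≤ 1. G has an edge, so its treewidth is at least 1. Therefore the treewidth is 1.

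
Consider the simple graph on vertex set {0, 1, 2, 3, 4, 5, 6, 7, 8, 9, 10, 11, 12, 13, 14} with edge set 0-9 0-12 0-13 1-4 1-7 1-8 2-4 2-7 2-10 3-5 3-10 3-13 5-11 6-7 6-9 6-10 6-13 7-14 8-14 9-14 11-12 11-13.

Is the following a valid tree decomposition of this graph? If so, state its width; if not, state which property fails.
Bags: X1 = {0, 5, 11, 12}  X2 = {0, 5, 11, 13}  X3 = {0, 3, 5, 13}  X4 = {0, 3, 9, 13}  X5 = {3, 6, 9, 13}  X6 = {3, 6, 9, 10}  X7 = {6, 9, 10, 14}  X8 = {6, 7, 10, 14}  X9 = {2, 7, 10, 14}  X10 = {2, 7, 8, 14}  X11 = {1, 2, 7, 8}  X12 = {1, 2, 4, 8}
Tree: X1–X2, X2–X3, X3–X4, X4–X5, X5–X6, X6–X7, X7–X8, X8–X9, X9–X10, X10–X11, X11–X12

Vertex coverage: the bags together contain {0, 1, 2, 3, 4, 5, 6, 7, 8, 9, 10, 11, 12, 13, 14}, the full vertex set. Edge coverage: each edge of G has both endpoints in at least one bag. Running intersection: for every vertex, the bags containing it form a connected subtree. All three properties hold, so this is a valid tree decomposition of width max|bag| − 1 = 3, and hence tw(G) ≤ 3.

Yes; width 3.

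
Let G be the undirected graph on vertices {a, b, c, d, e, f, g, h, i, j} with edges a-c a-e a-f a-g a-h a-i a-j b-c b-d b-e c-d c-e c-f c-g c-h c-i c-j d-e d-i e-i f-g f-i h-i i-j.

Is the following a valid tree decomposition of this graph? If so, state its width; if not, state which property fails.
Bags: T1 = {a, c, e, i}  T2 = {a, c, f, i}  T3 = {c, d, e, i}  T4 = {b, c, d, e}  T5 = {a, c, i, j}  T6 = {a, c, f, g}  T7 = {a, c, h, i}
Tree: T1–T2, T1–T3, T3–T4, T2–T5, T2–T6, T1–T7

Checking the three conditions: (i) the bags cover all of {a, b, c, d, e, f, g, h, i, j}; (ii) for each edge, some bag contains both endpoints; (iii) the bags containing any fixed vertex form a subtree. All hold, so the decomposition is valid with width 4 − 1 = 3.

Yes; width 3.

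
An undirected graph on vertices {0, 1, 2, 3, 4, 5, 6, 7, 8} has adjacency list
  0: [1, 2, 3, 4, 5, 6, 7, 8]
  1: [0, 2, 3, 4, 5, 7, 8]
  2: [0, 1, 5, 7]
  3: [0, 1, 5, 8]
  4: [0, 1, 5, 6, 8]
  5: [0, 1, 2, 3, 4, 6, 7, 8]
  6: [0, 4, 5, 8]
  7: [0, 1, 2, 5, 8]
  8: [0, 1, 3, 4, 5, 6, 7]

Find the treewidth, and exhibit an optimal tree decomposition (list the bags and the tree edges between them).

Treewidth 4.
Bags: B1 = {0, 1, 3, 5, 8}  B2 = {0, 1, 4, 5, 8}  B3 = {0, 1, 5, 7, 8}  B4 = {0, 1, 2, 5, 7}  B5 = {0, 4, 5, 6, 8}
Tree: B1–B2, B1–B3, B3–B4, B2–B5

The largest bag has 5 vertices, giving width 4; this decomposition certifies tw(G) ≤ 4. On the other hand G contains the 5-clique {0, 1, 3, 5, 8}. A clique must lie in a single bag of any decomposition, so no decomposition can have width below 4. The upper and lower bounds meet at 4, so that is the treewidth.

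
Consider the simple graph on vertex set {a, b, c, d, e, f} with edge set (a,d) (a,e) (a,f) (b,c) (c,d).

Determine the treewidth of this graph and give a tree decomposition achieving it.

The largest bag has 2 vertices, giving width 1; this decomposition certifies tw(G) ≤ 1. Since G has at least one edge (e.g. a–e), it is not an edgeless graph, so tw(G) ≥ 1. Combining the bounds, tw(G) = 1.

Treewidth 1.
One such decomposition:
Bags: B1 = {a, e}  B2 = {a, d}  B3 = {c, d}  B4 = {a, f}  B5 = {b, c}
Tree: B1–B2, B2–B3, B1–B4, B3–B5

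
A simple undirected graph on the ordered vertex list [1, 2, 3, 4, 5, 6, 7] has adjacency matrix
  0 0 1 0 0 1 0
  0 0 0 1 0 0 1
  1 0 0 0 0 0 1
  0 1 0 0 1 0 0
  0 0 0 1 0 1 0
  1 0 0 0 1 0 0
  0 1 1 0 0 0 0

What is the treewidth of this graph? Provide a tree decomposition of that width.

The largest bag has 3 vertices, giving width 2; this decomposition certifies tw(G) ≤ 2. Since 2–7–3–1–6–5–4–2 is a cycle in G, G is not acyclic. Forests are exactly the graphs of treewidth ≤ 1, so tw(G) ≥ 2. Combining the bounds, tw(G) = 2.

Treewidth 2.
Bags: B1 = {2, 3, 7}  B2 = {1, 2, 3}  B3 = {1, 2, 6}  B4 = {2, 5, 6}  B5 = {2, 4, 5}
Tree: B1–B2, B2–B3, B3–B4, B4–B5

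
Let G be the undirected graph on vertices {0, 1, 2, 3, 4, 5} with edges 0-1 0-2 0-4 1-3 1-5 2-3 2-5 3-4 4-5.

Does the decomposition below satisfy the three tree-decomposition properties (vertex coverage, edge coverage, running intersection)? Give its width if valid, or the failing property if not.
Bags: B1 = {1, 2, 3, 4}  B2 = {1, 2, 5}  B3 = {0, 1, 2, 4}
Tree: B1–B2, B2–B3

A tree decomposition must satisfy three properties: every vertex lies in some bag; for every edge, both endpoints lie together in some bag; and for every vertex, the bags containing it form a connected subtree. Here edge (4,5) lies in no bag, so the decomposition is invalid.

No — edge (4,5) lies in no bag.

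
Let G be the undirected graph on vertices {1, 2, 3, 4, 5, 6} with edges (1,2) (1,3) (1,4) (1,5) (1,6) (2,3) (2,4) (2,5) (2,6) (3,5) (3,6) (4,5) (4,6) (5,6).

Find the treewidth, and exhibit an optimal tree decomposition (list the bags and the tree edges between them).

Each bag holds 5 vertices, so the decomposition has width 4, which upper-bounds the treewidth. Conversely, {1, 2, 3, 5, 6} is a clique of size 5, and the vertices of any clique must share a bag in every tree decomposition; so some bag has ≥ 5 vertices and tw(G) ≥ 4. Hence tw(G) = 4 exactly.

Treewidth 4.
One optimal decomposition is:
Bags: B1 = {1, 2, 3, 5, 6}  B2 = {1, 2, 4, 5, 6}
Tree: B1–B2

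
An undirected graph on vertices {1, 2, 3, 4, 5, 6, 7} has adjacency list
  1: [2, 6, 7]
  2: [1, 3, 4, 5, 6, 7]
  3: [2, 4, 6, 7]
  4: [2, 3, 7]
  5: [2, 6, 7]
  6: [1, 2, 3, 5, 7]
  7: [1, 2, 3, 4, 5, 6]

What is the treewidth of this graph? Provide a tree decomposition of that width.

Treewidth 3.
One such decomposition:
Bags: B1 = {2, 5, 6, 7}  B2 = {1, 2, 6, 7}  B3 = {2, 3, 6, 7}  B4 = {2, 3, 4, 7}
Tree: B1–B2, B1–B3, B3–B4

Every bag has size at most 4, so the width is 4 − 1 = 3 and tw(G) ≤ 3. For the lower bound, the 4 vertices {2, 3, 4, 7} are pairwise adjacent, and any tree decomposition puts a clique entirely inside one bag — forcing width ≥ 3. Therefore the treewidth is 3.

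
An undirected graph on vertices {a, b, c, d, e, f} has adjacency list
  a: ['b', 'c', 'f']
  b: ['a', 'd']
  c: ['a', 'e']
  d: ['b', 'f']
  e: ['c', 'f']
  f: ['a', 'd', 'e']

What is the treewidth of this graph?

A width-2 tree decomposition is:
Bags: B1 = {c, e, f}  B2 = {a, c, f}  B3 = {a, d, f}  B4 = {a, b, d}
Tree: B1–B2, B2–B3, B3–B4
Each bag holds 3 vertices, so the decomposition has width 2, which upper-bounds the treewidth. For the lower bound, G contains the cycle e–c–a–f–e, so G is not a forest; only forests have treewidth ≤ 1, hence tw(G) ≥ 2. Hence tw(G) = 2 exactly.

2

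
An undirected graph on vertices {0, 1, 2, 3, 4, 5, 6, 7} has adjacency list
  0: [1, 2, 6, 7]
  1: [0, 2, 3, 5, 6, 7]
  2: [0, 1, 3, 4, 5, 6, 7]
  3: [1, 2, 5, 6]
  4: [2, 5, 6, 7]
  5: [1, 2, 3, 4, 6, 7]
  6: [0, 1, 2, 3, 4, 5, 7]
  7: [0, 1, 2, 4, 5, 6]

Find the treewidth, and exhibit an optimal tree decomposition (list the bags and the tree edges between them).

Each bag holds 5 vertices, so the decomposition has width 4, which upper-bounds the treewidth. For the lower bound, the 5 vertices {0, 1, 2, 6, 7} are pairwise adjacent, and any tree decomposition puts a clique entirely inside one bag — forcing width ≥ 4. Therefore the treewidth is 4.

Treewidth 4.
One optimal decomposition is:
Bags: B1 = {0, 1, 2, 6, 7}  B2 = {1, 2, 5, 6, 7}  B3 = {2, 4, 5, 6, 7}  B4 = {1, 2, 3, 5, 6}
Tree: B1–B2, B2–B3, B2–B4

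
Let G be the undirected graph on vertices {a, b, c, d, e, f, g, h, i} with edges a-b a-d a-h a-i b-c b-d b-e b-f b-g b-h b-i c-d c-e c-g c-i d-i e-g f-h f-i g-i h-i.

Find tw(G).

3

A width-3 tree decomposition is:
Bags: B1 = {a, b, d, i}  B2 = {b, c, d, i}  B3 = {a, b, h, i}  B4 = {b, c, g, i}  B5 = {b, f, h, i}  B6 = {b, c, e, g}
Tree: B1–B2, B1–B3, B2–B4, B3–B5, B4–B6
Every bag has size at most 4, so the width is 4 − 1 = 3 and tw(G) ≤ 3. For the lower bound, the 4 vertices {b, c, e, g} are pairwise adjacent, and any tree decomposition puts a clique entirely inside one bag — forcing width ≥ 3. Hence tw(G) = 3 exactly.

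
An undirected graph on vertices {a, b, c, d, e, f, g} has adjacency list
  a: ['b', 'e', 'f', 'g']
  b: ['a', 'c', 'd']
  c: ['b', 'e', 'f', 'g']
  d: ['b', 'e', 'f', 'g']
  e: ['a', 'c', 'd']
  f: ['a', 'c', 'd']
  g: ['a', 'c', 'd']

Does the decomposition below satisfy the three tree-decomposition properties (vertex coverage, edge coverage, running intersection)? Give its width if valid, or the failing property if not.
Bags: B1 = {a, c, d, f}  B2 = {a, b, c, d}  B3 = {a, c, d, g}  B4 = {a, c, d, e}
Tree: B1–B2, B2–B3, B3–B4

Yes; width 3.

Every vertex of G appears in some bag (union = {a, b, c, d, e, f, g}); every edge is covered by a bag; and for each vertex v the set of bags containing v is connected in the bag tree. The decomposition is therefore valid. The largest bag has 4 vertices, so the width is 3.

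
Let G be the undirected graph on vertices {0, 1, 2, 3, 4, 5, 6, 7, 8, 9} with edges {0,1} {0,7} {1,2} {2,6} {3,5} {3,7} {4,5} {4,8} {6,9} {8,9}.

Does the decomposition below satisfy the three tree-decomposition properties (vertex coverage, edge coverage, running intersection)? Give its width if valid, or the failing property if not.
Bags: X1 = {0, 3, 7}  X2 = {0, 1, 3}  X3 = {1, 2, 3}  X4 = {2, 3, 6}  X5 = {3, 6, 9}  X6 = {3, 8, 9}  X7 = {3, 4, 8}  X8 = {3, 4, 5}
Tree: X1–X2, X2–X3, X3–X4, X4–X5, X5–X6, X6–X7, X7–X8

Yes; width 2.

Checking the three conditions: (i) the bags cover all of {0, 1, 2, 3, 4, 5, 6, 7, 8, 9}; (ii) for each edge, some bag contains both endpoints; (iii) the bags containing any fixed vertex form a subtree. All hold, so the decomposition is valid with width 3 − 1 = 2.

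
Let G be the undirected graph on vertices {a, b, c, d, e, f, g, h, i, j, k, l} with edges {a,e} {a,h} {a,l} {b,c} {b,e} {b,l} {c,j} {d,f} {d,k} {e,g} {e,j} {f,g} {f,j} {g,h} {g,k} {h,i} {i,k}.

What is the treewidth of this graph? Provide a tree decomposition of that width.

Treewidth 3.
One such decomposition:
Bags: B1 = {d, h, i, k}  B2 = {d, g, h, k}  B3 = {d, f, g, h}  B4 = {a, f, g, h}  B5 = {a, e, f, g}  B6 = {a, e, f, j}  B7 = {a, e, j, l}  B8 = {b, e, j, l}  B9 = {b, c, j, l}
Tree: B1–B2, B2–B3, B3–B4, B4–B5, B5–B6, B6–B7, B7–B8, B8–B9

The largest bag has 4 vertices, giving width 3; this decomposition certifies tw(G) ≤ 3. For the lower bound: the 4 vertex sets {d,i,k}, {h}, {g}, {a,e,f,j} are disjoint, each induces a connected subgraph, and every pair is joined by at least one edge of G. Contracting each set to a single vertex therefore yields K_{4} as a minor, and since treewidth is minor-monotone, tw(G) ≥ tw(K_{4}) = 3. Hence tw(G) = 3 exactly.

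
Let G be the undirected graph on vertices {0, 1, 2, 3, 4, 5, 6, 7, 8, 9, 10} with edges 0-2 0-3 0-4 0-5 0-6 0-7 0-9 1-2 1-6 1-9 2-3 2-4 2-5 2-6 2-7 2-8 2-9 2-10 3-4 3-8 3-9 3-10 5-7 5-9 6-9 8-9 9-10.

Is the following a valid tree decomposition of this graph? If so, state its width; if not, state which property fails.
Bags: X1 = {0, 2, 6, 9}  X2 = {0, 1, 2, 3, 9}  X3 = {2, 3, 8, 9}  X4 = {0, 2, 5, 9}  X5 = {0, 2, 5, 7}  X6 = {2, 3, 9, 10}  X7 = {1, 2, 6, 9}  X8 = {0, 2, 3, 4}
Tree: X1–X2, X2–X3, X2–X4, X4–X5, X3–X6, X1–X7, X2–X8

No — bags containing vertex 1 are not connected in the tree.

A tree decomposition must satisfy three properties: every vertex lies in some bag; for every edge, both endpoints lie together in some bag; and for every vertex, the bags containing it form a connected subtree. Here bags containing vertex 1 are not connected in the tree, so the decomposition is invalid.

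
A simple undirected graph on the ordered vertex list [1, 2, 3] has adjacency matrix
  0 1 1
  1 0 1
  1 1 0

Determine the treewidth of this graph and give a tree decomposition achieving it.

Treewidth 2.
Bags: B1 = {1, 2, 3}
Tree: (single bag)

With just one bag of size 3, the width is 3 − 1 = 2, so tw(G) ≤ 2. For the lower bound, the 3 vertices {1, 2, 3} are pairwise adjacent, and any tree decomposition puts a clique entirely inside one bag — forcing width ≥ 2. The upper and lower bounds meet at 2, so that is the treewidth.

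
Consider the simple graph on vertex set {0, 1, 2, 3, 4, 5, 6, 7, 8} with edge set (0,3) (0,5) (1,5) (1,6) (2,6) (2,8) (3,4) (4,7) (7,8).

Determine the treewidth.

A width-2 tree decomposition is:
Bags: B1 = {1, 2, 6}  B2 = {1, 2, 5}  B3 = {0, 2, 5}  B4 = {0, 2, 3}  B5 = {2, 3, 4}  B6 = {2, 4, 7}  B7 = {2, 7, 8}
Tree: B1–B2, B2–B3, B3–B4, B4–B5, B5–B6, B6–B7
Each bag holds 3 vertices, so the decomposition has width 2, which upper-bounds the treewidth. For the lower bound, G contains the cycle 2–6–1–5–0–3–4–7–8–2, so G is not a forest; only forests have treewidth ≤ 1, hence tw(G) ≥ 2. Combining the bounds, tw(G) = 2.

2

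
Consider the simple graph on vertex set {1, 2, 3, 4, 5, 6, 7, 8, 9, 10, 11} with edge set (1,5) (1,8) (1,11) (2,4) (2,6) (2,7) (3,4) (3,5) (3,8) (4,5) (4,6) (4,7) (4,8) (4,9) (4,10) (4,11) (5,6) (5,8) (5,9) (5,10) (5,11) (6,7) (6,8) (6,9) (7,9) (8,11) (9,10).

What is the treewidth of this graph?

A width-3 tree decomposition is:
Bags: B1 = {4, 5, 6, 9}  B2 = {4, 5, 6, 8}  B3 = {4, 5, 9, 10}  B4 = {4, 5, 8, 11}  B5 = {4, 6, 7, 9}  B6 = {2, 4, 6, 7}  B7 = {3, 4, 5, 8}  B8 = {1, 5, 8, 11}
Tree: B1–B2, B1–B3, B2–B4, B1–B5, B5–B6, B2–B7, B4–B8
Each bag holds 4 vertices, so the decomposition has width 3, which upper-bounds the treewidth. On the other hand G contains the 4-clique {1, 5, 8, 11}. A clique must lie in a single bag of any decomposition, so no decomposition can have width below 3. Combining the bounds, tw(G) = 3.

3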